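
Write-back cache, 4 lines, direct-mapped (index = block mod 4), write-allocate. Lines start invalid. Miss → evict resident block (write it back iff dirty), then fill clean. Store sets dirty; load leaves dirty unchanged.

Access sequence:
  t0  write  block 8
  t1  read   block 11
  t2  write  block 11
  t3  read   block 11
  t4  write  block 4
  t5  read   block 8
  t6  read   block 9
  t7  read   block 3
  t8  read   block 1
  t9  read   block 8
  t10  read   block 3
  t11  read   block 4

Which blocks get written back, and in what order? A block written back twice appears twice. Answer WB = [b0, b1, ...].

WB = [8, 4, 11]

0: W B8 -> L0 miss  d=D]
1: R B11 -> L3 miss  d=-]
2: W B11 -> L3 hit  d=D]
3: R B11 -> L3 hit  d=D]
4: W B4 -> L0 miss wb->B8  d=D]
5: R B8 -> L0 miss wb->B4  d=-]
6: R B9 -> L1 miss  d=-]
7: R B3 -> L3 miss wb->B11  d=-]
8: R B1 -> L1 miss  d=-]
9: R B8 -> L0 hit  d=-]
10: R B3 -> L3 hit  d=-]
11: R B4 -> L0 miss  d=-]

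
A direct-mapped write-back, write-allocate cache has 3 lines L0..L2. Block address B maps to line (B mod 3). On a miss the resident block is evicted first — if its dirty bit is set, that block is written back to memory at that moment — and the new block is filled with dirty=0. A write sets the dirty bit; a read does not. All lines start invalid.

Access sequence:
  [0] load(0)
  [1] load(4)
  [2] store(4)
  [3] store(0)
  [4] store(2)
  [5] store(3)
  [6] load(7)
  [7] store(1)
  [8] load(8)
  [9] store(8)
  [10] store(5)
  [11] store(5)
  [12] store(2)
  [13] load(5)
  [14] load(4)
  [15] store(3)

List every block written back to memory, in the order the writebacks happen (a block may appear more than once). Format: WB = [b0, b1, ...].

  0 | R B0 → L0 miss [-]
  1 | R B4 → L1 miss [-]
  2 | W B4 → L1 hit [D]
  3 | W B0 → L0 hit [D]
  4 | W B2 → L2 miss [D]
  5 | W B3 → L0 miss wb→B0 [D]
  6 | R B7 → L1 miss wb→B4 [-]
  7 | W B1 → L1 miss [D]
  8 | R B8 → L2 miss wb→B2 [-]
  9 | W B8 → L2 hit [D]
  10 | W B5 → L2 miss wb→B8 [D]
  11 | W B5 → L2 hit [D]
  12 | W B2 → L2 miss wb→B5 [D]
  13 | R B5 → L2 miss wb→B2 [-]
  14 | R B4 → L1 miss wb→B1 [-]
  15 | W B3 → L0 hit [D]

WB = [0, 4, 2, 8, 5, 2, 1]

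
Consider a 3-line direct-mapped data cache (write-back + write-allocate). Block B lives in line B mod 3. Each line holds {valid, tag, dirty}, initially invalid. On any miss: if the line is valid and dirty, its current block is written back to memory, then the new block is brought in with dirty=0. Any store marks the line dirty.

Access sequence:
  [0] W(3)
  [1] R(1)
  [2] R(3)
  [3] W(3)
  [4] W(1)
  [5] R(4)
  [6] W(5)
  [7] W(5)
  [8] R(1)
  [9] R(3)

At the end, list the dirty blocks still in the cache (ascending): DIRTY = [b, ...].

0: W B3 → L0 miss [D]
1: R B1 → L1 miss [-]
2: R B3 → L0 hit [D]
3: W B3 → L0 hit [D]
4: W B1 → L1 hit [D]
5: R B4 → L1 miss wb→B1 [-]
6: W B5 → L2 miss [D]
7: W B5 → L2 hit [D]
8: R B1 → L1 miss [-]
9: R B3 → L0 hit [D]

DIRTY = [3, 5]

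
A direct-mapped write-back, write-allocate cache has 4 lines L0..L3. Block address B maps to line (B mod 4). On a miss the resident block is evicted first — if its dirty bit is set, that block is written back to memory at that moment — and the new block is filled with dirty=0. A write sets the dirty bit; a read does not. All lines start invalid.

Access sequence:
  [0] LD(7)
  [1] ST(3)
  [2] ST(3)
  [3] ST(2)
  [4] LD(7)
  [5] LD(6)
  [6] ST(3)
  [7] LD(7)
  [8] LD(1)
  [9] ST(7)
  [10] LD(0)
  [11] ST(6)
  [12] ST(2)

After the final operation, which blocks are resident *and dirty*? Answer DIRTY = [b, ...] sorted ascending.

DIRTY = [2, 7]

0: R B7 -> L3 miss  d=-]
1: W B3 -> L3 miss  d=D]
2: W B3 -> L3 hit  d=D]
3: W B2 -> L2 miss  d=D]
4: R B7 -> L3 miss wb->B3  d=-]
5: R B6 -> L2 miss wb->B2  d=-]
6: W B3 -> L3 miss  d=D]
7: R B7 -> L3 miss wb->B3  d=-]
8: R B1 -> L1 miss  d=-]
9: W B7 -> L3 hit  d=D]
10: R B0 -> L0 miss  d=-]
11: W B6 -> L2 hit  d=D]
12: W B2 -> L2 miss wb->B6  d=D]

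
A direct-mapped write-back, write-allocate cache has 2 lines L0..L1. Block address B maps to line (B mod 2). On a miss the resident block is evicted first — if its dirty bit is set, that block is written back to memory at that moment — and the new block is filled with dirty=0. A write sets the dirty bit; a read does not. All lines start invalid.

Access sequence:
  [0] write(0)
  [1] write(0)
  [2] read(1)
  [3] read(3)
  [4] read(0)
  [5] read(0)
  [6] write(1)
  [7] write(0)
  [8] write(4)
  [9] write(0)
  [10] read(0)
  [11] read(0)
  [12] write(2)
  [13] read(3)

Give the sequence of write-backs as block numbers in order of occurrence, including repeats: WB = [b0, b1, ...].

WB = [0, 4, 0, 1]

0: W B0 → L0 miss [D]
1: W B0 → L0 hit [D]
2: R B1 → L1 miss [-]
3: R B3 → L1 miss [-]
4: R B0 → L0 hit [D]
5: R B0 → L0 hit [D]
6: W B1 → L1 miss [D]
7: W B0 → L0 hit [D]
8: W B4 → L0 miss wb→B0 [D]
9: W B0 → L0 miss wb→B4 [D]
10: R B0 → L0 hit [D]
11: R B0 → L0 hit [D]
12: W B2 → L0 miss wb→B0 [D]
13: R B3 → L1 miss wb→B1 [-]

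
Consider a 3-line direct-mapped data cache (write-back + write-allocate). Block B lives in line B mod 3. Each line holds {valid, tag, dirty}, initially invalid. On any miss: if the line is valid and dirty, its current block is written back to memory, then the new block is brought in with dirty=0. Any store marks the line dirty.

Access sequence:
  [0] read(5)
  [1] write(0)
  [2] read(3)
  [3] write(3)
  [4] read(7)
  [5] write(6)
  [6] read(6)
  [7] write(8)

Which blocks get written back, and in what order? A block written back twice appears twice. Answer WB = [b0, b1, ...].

  0 | R B5 → L2 miss [-]
  1 | W B0 → L0 miss [D]
  2 | R B3 → L0 miss wb→B0 [-]
  3 | W B3 → L0 hit [D]
  4 | R B7 → L1 miss [-]
  5 | W B6 → L0 miss wb→B3 [D]
  6 | R B6 → L0 hit [D]
  7 | W B8 → L2 miss [D]

WB = [0, 3]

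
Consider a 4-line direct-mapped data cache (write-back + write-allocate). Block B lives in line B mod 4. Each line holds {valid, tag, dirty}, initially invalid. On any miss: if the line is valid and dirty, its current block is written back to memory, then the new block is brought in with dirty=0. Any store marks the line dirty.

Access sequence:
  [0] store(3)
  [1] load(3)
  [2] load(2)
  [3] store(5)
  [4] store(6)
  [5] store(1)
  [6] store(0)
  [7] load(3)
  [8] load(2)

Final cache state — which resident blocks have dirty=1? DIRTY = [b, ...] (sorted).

  0 | W B3 → L3 miss [D]
  1 | R B3 → L3 hit [D]
  2 | R B2 → L2 miss [-]
  3 | W B5 → L1 miss [D]
  4 | W B6 → L2 miss [D]
  5 | W B1 → L1 miss wb→B5 [D]
  6 | W B0 → L0 miss [D]
  7 | R B3 → L3 hit [D]
  8 | R B2 → L2 miss wb→B6 [-]

DIRTY = [0, 1, 3]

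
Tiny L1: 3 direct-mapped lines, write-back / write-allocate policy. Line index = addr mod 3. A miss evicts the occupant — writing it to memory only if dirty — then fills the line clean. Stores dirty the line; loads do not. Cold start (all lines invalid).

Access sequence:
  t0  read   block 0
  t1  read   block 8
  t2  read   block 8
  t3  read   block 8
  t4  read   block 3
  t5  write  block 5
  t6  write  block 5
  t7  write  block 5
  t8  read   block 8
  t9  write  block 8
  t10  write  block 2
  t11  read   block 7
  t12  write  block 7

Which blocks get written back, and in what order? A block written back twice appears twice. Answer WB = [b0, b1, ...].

0: R B0 -> L0 miss  d=-]
1: R B8 -> L2 miss  d=-]
2: R B8 -> L2 hit  d=-]
3: R B8 -> L2 hit  d=-]
4: R B3 -> L0 miss  d=-]
5: W B5 -> L2 miss  d=D]
6: W B5 -> L2 hit  d=D]
7: W B5 -> L2 hit  d=D]
8: R B8 -> L2 miss wb->B5  d=-]
9: W B8 -> L2 hit  d=D]
10: W B2 -> L2 miss wb->B8  d=D]
11: R B7 -> L1 miss  d=-]
12: W B7 -> L1 hit  d=D]

WB = [5, 8]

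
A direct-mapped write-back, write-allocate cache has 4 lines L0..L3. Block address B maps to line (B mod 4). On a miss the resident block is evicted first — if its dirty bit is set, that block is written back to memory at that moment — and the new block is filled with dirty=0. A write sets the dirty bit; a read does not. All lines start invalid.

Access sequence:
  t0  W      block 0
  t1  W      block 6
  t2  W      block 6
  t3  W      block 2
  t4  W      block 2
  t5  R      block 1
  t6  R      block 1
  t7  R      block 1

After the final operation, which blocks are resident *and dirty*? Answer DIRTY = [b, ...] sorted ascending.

0: W B0 → L0 miss [D]
1: W B6 → L2 miss [D]
2: W B6 → L2 hit [D]
3: W B2 → L2 miss wb→B6 [D]
4: W B2 → L2 hit [D]
5: R B1 → L1 miss [-]
6: R B1 → L1 hit [-]
7: R B1 → L1 hit [-]

DIRTY = [0, 2]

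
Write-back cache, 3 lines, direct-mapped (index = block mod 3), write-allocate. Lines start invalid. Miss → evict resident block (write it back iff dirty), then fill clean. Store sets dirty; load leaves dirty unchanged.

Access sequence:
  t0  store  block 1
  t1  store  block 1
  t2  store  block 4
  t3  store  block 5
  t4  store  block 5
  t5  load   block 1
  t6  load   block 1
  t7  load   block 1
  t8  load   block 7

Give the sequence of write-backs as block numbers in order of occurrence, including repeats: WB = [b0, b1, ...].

0: W B1 → L1 miss [D]
1: W B1 → L1 hit [D]
2: W B4 → L1 miss wb→B1 [D]
3: W B5 → L2 miss [D]
4: W B5 → L2 hit [D]
5: R B1 → L1 miss wb→B4 [-]
6: R B1 → L1 hit [-]
7: R B1 → L1 hit [-]
8: R B7 → L1 miss [-]

WB = [1, 4]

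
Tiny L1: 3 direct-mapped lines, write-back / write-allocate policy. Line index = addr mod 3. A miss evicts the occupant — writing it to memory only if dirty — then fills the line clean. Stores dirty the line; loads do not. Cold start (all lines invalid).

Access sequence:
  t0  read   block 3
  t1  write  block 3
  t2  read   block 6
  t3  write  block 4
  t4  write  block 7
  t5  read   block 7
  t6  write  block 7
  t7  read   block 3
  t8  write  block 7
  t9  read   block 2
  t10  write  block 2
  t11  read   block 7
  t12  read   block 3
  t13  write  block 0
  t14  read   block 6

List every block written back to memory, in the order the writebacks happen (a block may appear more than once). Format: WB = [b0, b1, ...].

0: R B3 -> L0 miss  d=-]
1: W B3 -> L0 hit  d=D]
2: R B6 -> L0 miss wb->B3  d=-]
3: W B4 -> L1 miss  d=D]
4: W B7 -> L1 miss wb->B4  d=D]
5: R B7 -> L1 hit  d=D]
6: W B7 -> L1 hit  d=D]
7: R B3 -> L0 miss  d=-]
8: W B7 -> L1 hit  d=D]
9: R B2 -> L2 miss  d=-]
10: W B2 -> L2 hit  d=D]
11: R B7 -> L1 hit  d=D]
12: R B3 -> L0 hit  d=-]
13: W B0 -> L0 miss  d=D]
14: R B6 -> L0 miss wb->B0  d=-]

WB = [3, 4, 0]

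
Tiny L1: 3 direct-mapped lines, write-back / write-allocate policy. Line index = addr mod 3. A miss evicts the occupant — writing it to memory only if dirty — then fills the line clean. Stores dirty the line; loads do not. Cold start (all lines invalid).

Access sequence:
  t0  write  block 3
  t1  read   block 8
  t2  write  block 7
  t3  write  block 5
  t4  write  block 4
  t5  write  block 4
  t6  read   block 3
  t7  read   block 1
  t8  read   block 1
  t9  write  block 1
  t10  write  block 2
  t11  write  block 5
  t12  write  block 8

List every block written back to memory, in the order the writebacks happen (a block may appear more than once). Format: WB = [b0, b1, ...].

0: W B3 → L0 miss [D]
1: R B8 → L2 miss [-]
2: W B7 → L1 miss [D]
3: W B5 → L2 miss [D]
4: W B4 → L1 miss wb→B7 [D]
5: W B4 → L1 hit [D]
6: R B3 → L0 hit [D]
7: R B1 → L1 miss wb→B4 [-]
8: R B1 → L1 hit [-]
9: W B1 → L1 hit [D]
10: W B2 → L2 miss wb→B5 [D]
11: W B5 → L2 miss wb→B2 [D]
12: W B8 → L2 miss wb→B5 [D]

WB = [7, 4, 5, 2, 5]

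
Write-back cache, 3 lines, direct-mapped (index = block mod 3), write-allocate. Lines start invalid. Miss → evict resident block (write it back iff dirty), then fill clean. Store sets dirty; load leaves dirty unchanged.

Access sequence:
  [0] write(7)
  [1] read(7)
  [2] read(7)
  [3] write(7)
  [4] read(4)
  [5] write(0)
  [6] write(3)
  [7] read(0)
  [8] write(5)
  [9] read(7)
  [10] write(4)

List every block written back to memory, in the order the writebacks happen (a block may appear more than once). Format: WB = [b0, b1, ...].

WB = [7, 0, 3]

0: W B7 -> L1 miss  d=D]
1: R B7 -> L1 hit  d=D]
2: R B7 -> L1 hit  d=D]
3: W B7 -> L1 hit  d=D]
4: R B4 -> L1 miss wb->B7  d=-]
5: W B0 -> L0 miss  d=D]
6: W B3 -> L0 miss wb->B0  d=D]
7: R B0 -> L0 miss wb->B3  d=-]
8: W B5 -> L2 miss  d=D]
9: R B7 -> L1 miss  d=-]
10: W B4 -> L1 miss  d=D]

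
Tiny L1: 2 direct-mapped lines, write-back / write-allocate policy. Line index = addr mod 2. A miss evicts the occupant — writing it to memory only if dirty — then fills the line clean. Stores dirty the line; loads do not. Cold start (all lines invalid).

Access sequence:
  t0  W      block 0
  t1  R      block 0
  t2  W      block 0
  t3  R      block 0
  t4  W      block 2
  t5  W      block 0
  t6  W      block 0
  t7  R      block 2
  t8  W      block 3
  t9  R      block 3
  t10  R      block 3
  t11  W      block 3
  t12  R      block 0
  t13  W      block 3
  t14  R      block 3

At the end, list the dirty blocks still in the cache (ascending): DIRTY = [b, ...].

  0 | W B0 → L0 miss [D]
  1 | R B0 → L0 hit [D]
  2 | W B0 → L0 hit [D]
  3 | R B0 → L0 hit [D]
  4 | W B2 → L0 miss wb→B0 [D]
  5 | W B0 → L0 miss wb→B2 [D]
  6 | W B0 → L0 hit [D]
  7 | R B2 → L0 miss wb→B0 [-]
  8 | W B3 → L1 miss [D]
  9 | R B3 → L1 hit [D]
  10 | R B3 → L1 hit [D]
  11 | W B3 → L1 hit [D]
  12 | R B0 → L0 miss [-]
  13 | W B3 → L1 hit [D]
  14 | R B3 → L1 hit [D]

DIRTY = [3]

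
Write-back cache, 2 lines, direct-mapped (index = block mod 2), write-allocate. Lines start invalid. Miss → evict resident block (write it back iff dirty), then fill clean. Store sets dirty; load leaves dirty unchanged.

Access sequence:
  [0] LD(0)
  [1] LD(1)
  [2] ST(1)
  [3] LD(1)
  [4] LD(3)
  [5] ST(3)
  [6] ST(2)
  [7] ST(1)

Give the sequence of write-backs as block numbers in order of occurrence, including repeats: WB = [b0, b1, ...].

0: R B0 -> L0 miss  d=-]
1: R B1 -> L1 miss  d=-]
2: W B1 -> L1 hit  d=D]
3: R B1 -> L1 hit  d=D]
4: R B3 -> L1 miss wb->B1  d=-]
5: W B3 -> L1 hit  d=D]
6: W B2 -> L0 miss  d=D]
7: W B1 -> L1 miss wb->B3  d=D]

WB = [1, 3]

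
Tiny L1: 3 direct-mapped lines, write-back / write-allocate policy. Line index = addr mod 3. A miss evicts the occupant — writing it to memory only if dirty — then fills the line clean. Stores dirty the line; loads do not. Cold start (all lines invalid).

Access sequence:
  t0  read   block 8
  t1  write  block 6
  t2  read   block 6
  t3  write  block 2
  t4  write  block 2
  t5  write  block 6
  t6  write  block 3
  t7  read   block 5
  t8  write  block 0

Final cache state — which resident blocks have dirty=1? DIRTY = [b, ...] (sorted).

DIRTY = [0]

0: R B8 → L2 miss [-]
1: W B6 → L0 miss [D]
2: R B6 → L0 hit [D]
3: W B2 → L2 miss [D]
4: W B2 → L2 hit [D]
5: W B6 → L0 hit [D]
6: W B3 → L0 miss wb→B6 [D]
7: R B5 → L2 miss wb→B2 [-]
8: W B0 → L0 miss wb→B3 [D]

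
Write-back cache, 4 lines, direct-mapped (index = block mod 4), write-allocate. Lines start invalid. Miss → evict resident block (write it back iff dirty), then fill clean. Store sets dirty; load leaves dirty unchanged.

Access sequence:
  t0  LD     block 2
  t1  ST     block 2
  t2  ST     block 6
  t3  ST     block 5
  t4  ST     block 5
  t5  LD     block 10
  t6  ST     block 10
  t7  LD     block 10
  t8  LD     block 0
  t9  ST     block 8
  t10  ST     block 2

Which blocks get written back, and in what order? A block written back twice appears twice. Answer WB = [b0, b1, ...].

WB = [2, 6, 10]

0: R B2 -> L2 miss  d=-]
1: W B2 -> L2 hit  d=D]
2: W B6 -> L2 miss wb->B2  d=D]
3: W B5 -> L1 miss  d=D]
4: W B5 -> L1 hit  d=D]
5: R B10 -> L2 miss wb->B6  d=-]
6: W B10 -> L2 hit  d=D]
7: R B10 -> L2 hit  d=D]
8: R B0 -> L0 miss  d=-]
9: W B8 -> L0 miss  d=D]
10: W B2 -> L2 miss wb->B10  d=D]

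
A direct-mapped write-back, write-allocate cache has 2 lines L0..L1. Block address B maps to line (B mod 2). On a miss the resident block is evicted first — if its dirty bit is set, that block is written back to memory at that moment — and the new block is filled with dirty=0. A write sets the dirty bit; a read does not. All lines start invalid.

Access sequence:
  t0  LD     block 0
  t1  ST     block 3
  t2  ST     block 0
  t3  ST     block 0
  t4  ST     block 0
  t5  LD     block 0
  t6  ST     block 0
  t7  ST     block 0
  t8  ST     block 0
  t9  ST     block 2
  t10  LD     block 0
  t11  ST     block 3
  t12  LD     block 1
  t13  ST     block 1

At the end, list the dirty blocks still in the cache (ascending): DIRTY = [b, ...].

DIRTY = [1]

0: R B0 → L0 miss [-]
1: W B3 → L1 miss [D]
2: W B0 → L0 hit [D]
3: W B0 → L0 hit [D]
4: W B0 → L0 hit [D]
5: R B0 → L0 hit [D]
6: W B0 → L0 hit [D]
7: W B0 → L0 hit [D]
8: W B0 → L0 hit [D]
9: W B2 → L0 miss wb→B0 [D]
10: R B0 → L0 miss wb→B2 [-]
11: W B3 → L1 hit [D]
12: R B1 → L1 miss wb→B3 [-]
13: W B1 → L1 hit [D]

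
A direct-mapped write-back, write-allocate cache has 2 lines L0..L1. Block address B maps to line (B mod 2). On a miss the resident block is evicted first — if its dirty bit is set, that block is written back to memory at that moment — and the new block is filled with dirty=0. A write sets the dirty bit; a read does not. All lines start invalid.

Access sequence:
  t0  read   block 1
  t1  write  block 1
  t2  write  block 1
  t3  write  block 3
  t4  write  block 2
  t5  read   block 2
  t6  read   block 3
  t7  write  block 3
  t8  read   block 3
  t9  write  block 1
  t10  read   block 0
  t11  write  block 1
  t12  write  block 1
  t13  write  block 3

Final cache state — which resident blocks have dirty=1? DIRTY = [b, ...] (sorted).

  0 | R B1 → L1 miss [-]
  1 | W B1 → L1 hit [D]
  2 | W B1 → L1 hit [D]
  3 | W B3 → L1 miss wb→B1 [D]
  4 | W B2 → L0 miss [D]
  5 | R B2 → L0 hit [D]
  6 | R B3 → L1 hit [D]
  7 | W B3 → L1 hit [D]
  8 | R B3 → L1 hit [D]
  9 | W B1 → L1 miss wb→B3 [D]
  10 | R B0 → L0 miss wb→B2 [-]
  11 | W B1 → L1 hit [D]
  12 | W B1 → L1 hit [D]
  13 | W B3 → L1 miss wb→B1 [D]

DIRTY = [3]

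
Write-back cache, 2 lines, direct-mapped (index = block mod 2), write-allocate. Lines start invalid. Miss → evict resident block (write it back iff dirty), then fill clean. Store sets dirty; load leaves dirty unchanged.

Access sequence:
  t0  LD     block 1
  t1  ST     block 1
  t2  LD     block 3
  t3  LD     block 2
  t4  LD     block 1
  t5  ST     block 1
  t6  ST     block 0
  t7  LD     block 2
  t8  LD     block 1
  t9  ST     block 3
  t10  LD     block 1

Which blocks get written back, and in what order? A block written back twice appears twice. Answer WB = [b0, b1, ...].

WB = [1, 0, 1, 3]

  0 | R B1 → L1 miss [-]
  1 | W B1 → L1 hit [D]
  2 | R B3 → L1 miss wb→B1 [-]
  3 | R B2 → L0 miss [-]
  4 | R B1 → L1 miss [-]
  5 | W B1 → L1 hit [D]
  6 | W B0 → L0 miss [D]
  7 | R B2 → L0 miss wb→B0 [-]
  8 | R B1 → L1 hit [D]
  9 | W B3 → L1 miss wb→B1 [D]
  10 | R B1 → L1 miss wb→B3 [-]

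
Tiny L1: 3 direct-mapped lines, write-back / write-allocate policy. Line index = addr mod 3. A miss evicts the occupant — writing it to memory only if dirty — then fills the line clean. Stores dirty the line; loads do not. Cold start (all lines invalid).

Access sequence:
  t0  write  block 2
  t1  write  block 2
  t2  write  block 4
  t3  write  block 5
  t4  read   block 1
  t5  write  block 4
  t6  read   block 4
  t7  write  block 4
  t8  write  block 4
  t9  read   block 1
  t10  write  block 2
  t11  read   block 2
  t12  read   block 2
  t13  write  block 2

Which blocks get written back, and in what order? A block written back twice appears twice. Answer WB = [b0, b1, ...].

WB = [2, 4, 4, 5]

0: W B2 -> L2 miss  d=D]
1: W B2 -> L2 hit  d=D]
2: W B4 -> L1 miss  d=D]
3: W B5 -> L2 miss wb->B2  d=D]
4: R B1 -> L1 miss wb->B4  d=-]
5: W B4 -> L1 miss  d=D]
6: R B4 -> L1 hit  d=D]
7: W B4 -> L1 hit  d=D]
8: W B4 -> L1 hit  d=D]
9: R B1 -> L1 miss wb->B4  d=-]
10: W B2 -> L2 miss wb->B5  d=D]
11: R B2 -> L2 hit  d=D]
12: R B2 -> L2 hit  d=D]
13: W B2 -> L2 hit  d=D]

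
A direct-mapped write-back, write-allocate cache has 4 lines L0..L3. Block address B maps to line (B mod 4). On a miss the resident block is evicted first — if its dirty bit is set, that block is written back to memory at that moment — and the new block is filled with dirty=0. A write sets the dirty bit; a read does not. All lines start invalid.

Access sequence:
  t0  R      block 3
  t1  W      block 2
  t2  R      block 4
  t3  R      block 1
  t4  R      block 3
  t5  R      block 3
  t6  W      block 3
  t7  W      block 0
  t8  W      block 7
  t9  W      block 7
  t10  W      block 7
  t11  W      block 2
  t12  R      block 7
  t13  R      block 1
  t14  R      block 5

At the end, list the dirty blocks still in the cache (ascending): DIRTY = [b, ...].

  0 | R B3 → L3 miss [-]
  1 | W B2 → L2 miss [D]
  2 | R B4 → L0 miss [-]
  3 | R B1 → L1 miss [-]
  4 | R B3 → L3 hit [-]
  5 | R B3 → L3 hit [-]
  6 | W B3 → L3 hit [D]
  7 | W B0 → L0 miss [D]
  8 | W B7 → L3 miss wb→B3 [D]
  9 | W B7 → L3 hit [D]
  10 | W B7 → L3 hit [D]
  11 | W B2 → L2 hit [D]
  12 | R B7 → L3 hit [D]
  13 | R B1 → L1 hit [-]
  14 | R B5 → L1 miss [-]

DIRTY = [0, 2, 7]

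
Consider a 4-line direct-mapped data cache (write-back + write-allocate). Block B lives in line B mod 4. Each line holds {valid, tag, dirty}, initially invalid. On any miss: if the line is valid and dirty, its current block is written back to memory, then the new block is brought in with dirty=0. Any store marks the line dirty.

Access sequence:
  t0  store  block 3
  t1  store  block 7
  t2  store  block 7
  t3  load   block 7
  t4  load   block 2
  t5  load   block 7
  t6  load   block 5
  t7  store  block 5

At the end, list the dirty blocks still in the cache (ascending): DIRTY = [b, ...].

  0 | W B3 → L3 miss [D]
  1 | W B7 → L3 miss wb→B3 [D]
  2 | W B7 → L3 hit [D]
  3 | R B7 → L3 hit [D]
  4 | R B2 → L2 miss [-]
  5 | R B7 → L3 hit [D]
  6 | R B5 → L1 miss [-]
  7 | W B5 → L1 hit [D]

DIRTY = [5, 7]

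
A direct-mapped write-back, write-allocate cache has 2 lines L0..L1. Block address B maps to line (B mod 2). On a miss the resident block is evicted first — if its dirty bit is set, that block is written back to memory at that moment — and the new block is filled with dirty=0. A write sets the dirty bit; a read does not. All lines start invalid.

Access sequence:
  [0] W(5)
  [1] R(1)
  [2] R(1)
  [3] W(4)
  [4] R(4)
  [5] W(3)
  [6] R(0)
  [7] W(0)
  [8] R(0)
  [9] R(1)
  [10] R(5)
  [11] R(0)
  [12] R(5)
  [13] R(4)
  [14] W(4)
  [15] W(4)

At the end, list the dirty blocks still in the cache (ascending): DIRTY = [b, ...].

0: W B5 → L1 miss [D]
1: R B1 → L1 miss wb→B5 [-]
2: R B1 → L1 hit [-]
3: W B4 → L0 miss [D]
4: R B4 → L0 hit [D]
5: W B3 → L1 miss [D]
6: R B0 → L0 miss wb→B4 [-]
7: W B0 → L0 hit [D]
8: R B0 → L0 hit [D]
9: R B1 → L1 miss wb→B3 [-]
10: R B5 → L1 miss [-]
11: R B0 → L0 hit [D]
12: R B5 → L1 hit [-]
13: R B4 → L0 miss wb→B0 [-]
14: W B4 → L0 hit [D]
15: W B4 → L0 hit [D]

DIRTY = [4]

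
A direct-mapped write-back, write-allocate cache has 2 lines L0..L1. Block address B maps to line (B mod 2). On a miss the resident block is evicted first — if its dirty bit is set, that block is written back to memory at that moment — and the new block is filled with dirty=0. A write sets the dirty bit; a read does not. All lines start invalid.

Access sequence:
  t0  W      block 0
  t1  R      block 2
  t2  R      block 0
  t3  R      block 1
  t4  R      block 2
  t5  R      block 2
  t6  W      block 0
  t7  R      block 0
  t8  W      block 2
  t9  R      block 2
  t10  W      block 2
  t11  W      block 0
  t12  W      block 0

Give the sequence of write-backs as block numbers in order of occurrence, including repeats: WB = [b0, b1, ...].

0: W B0 -> L0 miss  d=D]
1: R B2 -> L0 miss wb->B0  d=-]
2: R B0 -> L0 miss  d=-]
3: R B1 -> L1 miss  d=-]
4: R B2 -> L0 miss  d=-]
5: R B2 -> L0 hit  d=-]
6: W B0 -> L0 miss  d=D]
7: R B0 -> L0 hit  d=D]
8: W B2 -> L0 miss wb->B0  d=D]
9: R B2 -> L0 hit  d=D]
10: W B2 -> L0 hit  d=D]
11: W B0 -> L0 miss wb->B2  d=D]
12: W B0 -> L0 hit  d=D]

WB = [0, 0, 2]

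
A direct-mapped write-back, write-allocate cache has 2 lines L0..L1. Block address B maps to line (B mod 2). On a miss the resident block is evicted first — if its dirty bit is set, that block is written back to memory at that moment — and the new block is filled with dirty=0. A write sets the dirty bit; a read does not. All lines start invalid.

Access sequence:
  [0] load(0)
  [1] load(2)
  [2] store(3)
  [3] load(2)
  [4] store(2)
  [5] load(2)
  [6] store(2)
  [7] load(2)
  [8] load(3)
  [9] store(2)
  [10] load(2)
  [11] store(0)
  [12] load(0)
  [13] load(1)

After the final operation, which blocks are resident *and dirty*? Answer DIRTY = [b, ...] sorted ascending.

0: R B0 -> L0 miss  d=-]
1: R B2 -> L0 miss  d=-]
2: W B3 -> L1 miss  d=D]
3: R B2 -> L0 hit  d=-]
4: W B2 -> L0 hit  d=D]
5: R B2 -> L0 hit  d=D]
6: W B2 -> L0 hit  d=D]
7: R B2 -> L0 hit  d=D]
8: R B3 -> L1 hit  d=D]
9: W B2 -> L0 hit  d=D]
10: R B2 -> L0 hit  d=D]
11: W B0 -> L0 miss wb->B2  d=D]
12: R B0 -> L0 hit  d=D]
13: R B1 -> L1 miss wb->B3  d=-]

DIRTY = [0]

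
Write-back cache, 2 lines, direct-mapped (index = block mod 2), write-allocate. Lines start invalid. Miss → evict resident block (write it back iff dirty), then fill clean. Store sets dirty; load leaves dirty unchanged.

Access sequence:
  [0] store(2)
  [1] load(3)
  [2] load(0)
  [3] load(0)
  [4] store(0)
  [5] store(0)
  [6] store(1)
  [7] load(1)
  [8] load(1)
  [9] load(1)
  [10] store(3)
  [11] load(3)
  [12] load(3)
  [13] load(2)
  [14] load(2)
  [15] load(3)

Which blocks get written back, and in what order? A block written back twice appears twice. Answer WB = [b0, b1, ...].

WB = [2, 1, 0]

0: W B2 -> L0 miss  d=D]
1: R B3 -> L1 miss  d=-]
2: R B0 -> L0 miss wb->B2  d=-]
3: R B0 -> L0 hit  d=-]
4: W B0 -> L0 hit  d=D]
5: W B0 -> L0 hit  d=D]
6: W B1 -> L1 miss  d=D]
7: R B1 -> L1 hit  d=D]
8: R B1 -> L1 hit  d=D]
9: R B1 -> L1 hit  d=D]
10: W B3 -> L1 miss wb->B1  d=D]
11: R B3 -> L1 hit  d=D]
12: R B3 -> L1 hit  d=D]
13: R B2 -> L0 miss wb->B0  d=-]
14: R B2 -> L0 hit  d=-]
15: R B3 -> L1 hit  d=D]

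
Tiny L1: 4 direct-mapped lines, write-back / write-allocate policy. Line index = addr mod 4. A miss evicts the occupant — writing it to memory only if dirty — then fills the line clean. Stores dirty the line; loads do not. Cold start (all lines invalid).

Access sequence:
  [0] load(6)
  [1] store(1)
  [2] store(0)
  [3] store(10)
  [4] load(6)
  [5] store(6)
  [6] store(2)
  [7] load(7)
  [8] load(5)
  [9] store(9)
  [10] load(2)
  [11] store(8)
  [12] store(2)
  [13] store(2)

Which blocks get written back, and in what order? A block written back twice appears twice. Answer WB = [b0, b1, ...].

0: R B6 → L2 miss [-]
1: W B1 → L1 miss [D]
2: W B0 → L0 miss [D]
3: W B10 → L2 miss [D]
4: R B6 → L2 miss wb→B10 [-]
5: W B6 → L2 hit [D]
6: W B2 → L2 miss wb→B6 [D]
7: R B7 → L3 miss [-]
8: R B5 → L1 miss wb→B1 [-]
9: W B9 → L1 miss [D]
10: R B2 → L2 hit [D]
11: W B8 → L0 miss wb→B0 [D]
12: W B2 → L2 hit [D]
13: W B2 → L2 hit [D]

WB = [10, 6, 1, 0]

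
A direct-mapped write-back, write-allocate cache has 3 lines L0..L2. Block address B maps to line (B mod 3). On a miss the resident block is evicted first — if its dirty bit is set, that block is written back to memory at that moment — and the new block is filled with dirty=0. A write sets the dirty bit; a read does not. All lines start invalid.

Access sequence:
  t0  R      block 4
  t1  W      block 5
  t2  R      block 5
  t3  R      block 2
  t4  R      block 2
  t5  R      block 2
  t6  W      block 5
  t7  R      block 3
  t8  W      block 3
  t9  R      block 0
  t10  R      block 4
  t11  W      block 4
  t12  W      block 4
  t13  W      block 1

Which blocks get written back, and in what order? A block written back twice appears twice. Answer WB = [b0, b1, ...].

WB = [5, 3, 4]

0: R B4 → L1 miss [-]
1: W B5 → L2 miss [D]
2: R B5 → L2 hit [D]
3: R B2 → L2 miss wb→B5 [-]
4: R B2 → L2 hit [-]
5: R B2 → L2 hit [-]
6: W B5 → L2 miss [D]
7: R B3 → L0 miss [-]
8: W B3 → L0 hit [D]
9: R B0 → L0 miss wb→B3 [-]
10: R B4 → L1 hit [-]
11: W B4 → L1 hit [D]
12: W B4 → L1 hit [D]
13: W B1 → L1 miss wb→B4 [D]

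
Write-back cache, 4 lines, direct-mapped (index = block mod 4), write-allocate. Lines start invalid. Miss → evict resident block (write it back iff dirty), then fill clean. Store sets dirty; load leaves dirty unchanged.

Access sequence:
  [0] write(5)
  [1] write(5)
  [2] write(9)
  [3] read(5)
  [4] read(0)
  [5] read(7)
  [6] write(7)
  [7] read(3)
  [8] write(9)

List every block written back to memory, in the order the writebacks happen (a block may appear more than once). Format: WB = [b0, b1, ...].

0: W B5 → L1 miss [D]
1: W B5 → L1 hit [D]
2: W B9 → L1 miss wb→B5 [D]
3: R B5 → L1 miss wb→B9 [-]
4: R B0 → L0 miss [-]
5: R B7 → L3 miss [-]
6: W B7 → L3 hit [D]
7: R B3 → L3 miss wb→B7 [-]
8: W B9 → L1 miss [D]

WB = [5, 9, 7]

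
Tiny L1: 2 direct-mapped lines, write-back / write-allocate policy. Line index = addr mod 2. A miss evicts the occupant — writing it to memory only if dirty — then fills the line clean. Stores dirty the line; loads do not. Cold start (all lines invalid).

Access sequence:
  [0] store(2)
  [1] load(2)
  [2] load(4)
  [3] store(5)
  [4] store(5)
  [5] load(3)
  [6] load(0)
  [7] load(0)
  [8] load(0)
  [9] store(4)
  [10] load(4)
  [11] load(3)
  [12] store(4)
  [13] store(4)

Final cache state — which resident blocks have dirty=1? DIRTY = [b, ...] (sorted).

DIRTY = [4]

0: W B2 -> L0 miss  d=D]
1: R B2 -> L0 hit  d=D]
2: R B4 -> L0 miss wb->B2  d=-]
3: W B5 -> L1 miss  d=D]
4: W B5 -> L1 hit  d=D]
5: R B3 -> L1 miss wb->B5  d=-]
6: R B0 -> L0 miss  d=-]
7: R B0 -> L0 hit  d=-]
8: R B0 -> L0 hit  d=-]
9: W B4 -> L0 miss  d=D]
10: R B4 -> L0 hit  d=D]
11: R B3 -> L1 hit  d=-]
12: W B4 -> L0 hit  d=D]
13: W B4 -> L0 hit  d=D]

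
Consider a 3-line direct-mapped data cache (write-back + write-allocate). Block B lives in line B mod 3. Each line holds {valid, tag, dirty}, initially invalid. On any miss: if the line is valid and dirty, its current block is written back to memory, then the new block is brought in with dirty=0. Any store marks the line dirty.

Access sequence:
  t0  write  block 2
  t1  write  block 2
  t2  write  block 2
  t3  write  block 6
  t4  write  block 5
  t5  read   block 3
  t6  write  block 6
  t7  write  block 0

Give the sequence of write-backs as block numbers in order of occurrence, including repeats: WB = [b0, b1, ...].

  0 | W B2 → L2 miss [D]
  1 | W B2 → L2 hit [D]
  2 | W B2 → L2 hit [D]
  3 | W B6 → L0 miss [D]
  4 | W B5 → L2 miss wb→B2 [D]
  5 | R B3 → L0 miss wb→B6 [-]
  6 | W B6 → L0 miss [D]
  7 | W B0 → L0 miss wb→B6 [D]

WB = [2, 6, 6]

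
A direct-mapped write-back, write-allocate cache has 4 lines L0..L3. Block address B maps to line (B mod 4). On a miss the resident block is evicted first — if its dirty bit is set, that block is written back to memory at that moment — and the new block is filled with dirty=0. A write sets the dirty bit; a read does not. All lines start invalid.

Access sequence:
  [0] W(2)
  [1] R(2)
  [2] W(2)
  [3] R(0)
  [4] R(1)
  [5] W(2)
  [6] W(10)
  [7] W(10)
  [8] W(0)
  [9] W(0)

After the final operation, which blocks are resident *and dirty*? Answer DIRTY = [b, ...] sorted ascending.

  0 | W B2 → L2 miss [D]
  1 | R B2 → L2 hit [D]
  2 | W B2 → L2 hit [D]
  3 | R B0 → L0 miss [-]
  4 | R B1 → L1 miss [-]
  5 | W B2 → L2 hit [D]
  6 | W B10 → L2 miss wb→B2 [D]
  7 | W B10 → L2 hit [D]
  8 | W B0 → L0 hit [D]
  9 | W B0 → L0 hit [D]

DIRTY = [0, 10]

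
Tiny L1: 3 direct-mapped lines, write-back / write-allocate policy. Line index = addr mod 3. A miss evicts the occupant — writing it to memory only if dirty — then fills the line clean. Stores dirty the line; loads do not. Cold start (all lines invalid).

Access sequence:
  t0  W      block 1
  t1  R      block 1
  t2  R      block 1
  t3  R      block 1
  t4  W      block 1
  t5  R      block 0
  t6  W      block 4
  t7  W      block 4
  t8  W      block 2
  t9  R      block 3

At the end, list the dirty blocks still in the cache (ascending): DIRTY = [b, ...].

DIRTY = [2, 4]

0: W B1 -> L1 miss  d=D]
1: R B1 -> L1 hit  d=D]
2: R B1 -> L1 hit  d=D]
3: R B1 -> L1 hit  d=D]
4: W B1 -> L1 hit  d=D]
5: R B0 -> L0 miss  d=-]
6: W B4 -> L1 miss wb->B1  d=D]
7: W B4 -> L1 hit  d=D]
8: W B2 -> L2 miss  d=D]
9: R B3 -> L0 miss  d=-]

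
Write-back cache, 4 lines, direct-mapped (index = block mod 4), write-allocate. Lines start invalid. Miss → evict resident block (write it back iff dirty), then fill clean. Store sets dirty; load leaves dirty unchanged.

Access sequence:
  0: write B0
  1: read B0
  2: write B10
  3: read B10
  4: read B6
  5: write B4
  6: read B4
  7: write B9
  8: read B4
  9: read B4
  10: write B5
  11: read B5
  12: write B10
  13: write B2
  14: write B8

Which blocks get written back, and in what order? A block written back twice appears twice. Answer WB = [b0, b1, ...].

WB = [10, 0, 9, 10, 4]

0: W B0 → L0 miss [D]
1: R B0 → L0 hit [D]
2: W B10 → L2 miss [D]
3: R B10 → L2 hit [D]
4: R B6 → L2 miss wb→B10 [-]
5: W B4 → L0 miss wb→B0 [D]
6: R B4 → L0 hit [D]
7: W B9 → L1 miss [D]
8: R B4 → L0 hit [D]
9: R B4 → L0 hit [D]
10: W B5 → L1 miss wb→B9 [D]
11: R B5 → L1 hit [D]
12: W B10 → L2 miss [D]
13: W B2 → L2 miss wb→B10 [D]
14: W B8 → L0 miss wb→B4 [D]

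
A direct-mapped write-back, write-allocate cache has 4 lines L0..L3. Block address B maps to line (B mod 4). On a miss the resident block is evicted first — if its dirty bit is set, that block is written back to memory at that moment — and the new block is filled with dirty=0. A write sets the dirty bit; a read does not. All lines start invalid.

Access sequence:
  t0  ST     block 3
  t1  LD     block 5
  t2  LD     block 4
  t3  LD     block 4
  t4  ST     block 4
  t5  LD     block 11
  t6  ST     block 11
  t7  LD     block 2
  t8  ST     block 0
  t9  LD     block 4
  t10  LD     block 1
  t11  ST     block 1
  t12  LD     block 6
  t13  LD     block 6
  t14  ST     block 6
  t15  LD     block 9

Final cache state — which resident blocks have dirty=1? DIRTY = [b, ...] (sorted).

0: W B3 -> L3 miss  d=D]
1: R B5 -> L1 miss  d=-]
2: R B4 -> L0 miss  d=-]
3: R B4 -> L0 hit  d=-]
4: W B4 -> L0 hit  d=D]
5: R B11 -> L3 miss wb->B3  d=-]
6: W B11 -> L3 hit  d=D]
7: R B2 -> L2 miss  d=-]
8: W B0 -> L0 miss wb->B4  d=D]
9: R B4 -> L0 miss wb->B0  d=-]
10: R B1 -> L1 miss  d=-]
11: W B1 -> L1 hit  d=D]
12: R B6 -> L2 miss  d=-]
13: R B6 -> L2 hit  d=-]
14: W B6 -> L2 hit  d=D]
15: R B9 -> L1 miss wb->B1  d=-]

DIRTY = [6, 11]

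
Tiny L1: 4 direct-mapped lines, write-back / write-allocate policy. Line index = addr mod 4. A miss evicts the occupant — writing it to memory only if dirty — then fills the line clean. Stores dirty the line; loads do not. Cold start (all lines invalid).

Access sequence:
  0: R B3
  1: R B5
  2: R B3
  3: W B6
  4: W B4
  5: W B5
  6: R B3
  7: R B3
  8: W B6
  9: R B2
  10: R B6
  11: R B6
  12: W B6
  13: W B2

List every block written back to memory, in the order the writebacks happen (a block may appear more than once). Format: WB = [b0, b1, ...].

WB = [6, 6]

0: R B3 → L3 miss [-]
1: R B5 → L1 miss [-]
2: R B3 → L3 hit [-]
3: W B6 → L2 miss [D]
4: W B4 → L0 miss [D]
5: W B5 → L1 hit [D]
6: R B3 → L3 hit [-]
7: R B3 → L3 hit [-]
8: W B6 → L2 hit [D]
9: R B2 → L2 miss wb→B6 [-]
10: R B6 → L2 miss [-]
11: R B6 → L2 hit [-]
12: W B6 → L2 hit [D]
13: W B2 → L2 miss wb→B6 [D]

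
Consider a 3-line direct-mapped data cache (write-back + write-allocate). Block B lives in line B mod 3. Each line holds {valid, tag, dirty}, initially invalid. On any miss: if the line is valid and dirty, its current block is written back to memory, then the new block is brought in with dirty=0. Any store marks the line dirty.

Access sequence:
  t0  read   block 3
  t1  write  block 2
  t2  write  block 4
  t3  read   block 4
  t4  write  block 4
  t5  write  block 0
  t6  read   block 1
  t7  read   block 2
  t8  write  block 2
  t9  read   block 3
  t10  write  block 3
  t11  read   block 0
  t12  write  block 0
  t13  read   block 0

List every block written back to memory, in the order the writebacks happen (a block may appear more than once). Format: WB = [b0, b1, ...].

  0 | R B3 → L0 miss [-]
  1 | W B2 → L2 miss [D]
  2 | W B4 → L1 miss [D]
  3 | R B4 → L1 hit [D]
  4 | W B4 → L1 hit [D]
  5 | W B0 → L0 miss [D]
  6 | R B1 → L1 miss wb→B4 [-]
  7 | R B2 → L2 hit [D]
  8 | W B2 → L2 hit [D]
  9 | R B3 → L0 miss wb→B0 [-]
  10 | W B3 → L0 hit [D]
  11 | R B0 → L0 miss wb→B3 [-]
  12 | W B0 → L0 hit [D]
  13 | R B0 → L0 hit [D]

WB = [4, 0, 3]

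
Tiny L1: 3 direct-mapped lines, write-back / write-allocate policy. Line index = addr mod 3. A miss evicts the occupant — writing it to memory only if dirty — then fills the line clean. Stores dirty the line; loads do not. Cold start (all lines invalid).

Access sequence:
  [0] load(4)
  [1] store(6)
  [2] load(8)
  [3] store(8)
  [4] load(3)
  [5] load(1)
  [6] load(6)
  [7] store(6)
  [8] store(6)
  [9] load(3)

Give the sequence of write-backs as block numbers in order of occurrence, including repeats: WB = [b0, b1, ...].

0: R B4 -> L1 miss  d=-]
1: W B6 -> L0 miss  d=D]
2: R B8 -> L2 miss  d=-]
3: W B8 -> L2 hit  d=D]
4: R B3 -> L0 miss wb->B6  d=-]
5: R B1 -> L1 miss  d=-]
6: R B6 -> L0 miss  d=-]
7: W B6 -> L0 hit  d=D]
8: W B6 -> L0 hit  d=D]
9: R B3 -> L0 miss wb->B6  d=-]

WB = [6, 6]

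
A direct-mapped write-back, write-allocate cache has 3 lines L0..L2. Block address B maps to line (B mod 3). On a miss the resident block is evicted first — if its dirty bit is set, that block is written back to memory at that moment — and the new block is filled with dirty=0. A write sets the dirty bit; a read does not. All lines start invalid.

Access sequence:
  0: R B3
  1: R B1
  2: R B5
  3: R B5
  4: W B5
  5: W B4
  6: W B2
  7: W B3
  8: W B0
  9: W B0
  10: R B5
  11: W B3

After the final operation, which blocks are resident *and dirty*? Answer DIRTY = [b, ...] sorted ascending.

DIRTY = [3, 4]

  0 | R B3 → L0 miss [-]
  1 | R B1 → L1 miss [-]
  2 | R B5 → L2 miss [-]
  3 | R B5 → L2 hit [-]
  4 | W B5 → L2 hit [D]
  5 | W B4 → L1 miss [D]
  6 | W B2 → L2 miss wb→B5 [D]
  7 | W B3 → L0 hit [D]
  8 | W B0 → L0 miss wb→B3 [D]
  9 | W B0 → L0 hit [D]
  10 | R B5 → L2 miss wb→B2 [-]
  11 | W B3 → L0 miss wb→B0 [D]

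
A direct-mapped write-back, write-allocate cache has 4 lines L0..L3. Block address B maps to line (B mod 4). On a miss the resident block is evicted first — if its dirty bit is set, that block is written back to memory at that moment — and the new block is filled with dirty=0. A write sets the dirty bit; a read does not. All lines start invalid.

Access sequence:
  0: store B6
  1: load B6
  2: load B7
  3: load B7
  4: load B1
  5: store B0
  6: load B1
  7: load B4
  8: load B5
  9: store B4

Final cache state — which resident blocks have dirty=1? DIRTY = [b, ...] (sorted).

0: W B6 -> L2 miss  d=D]
1: R B6 -> L2 hit  d=D]
2: R B7 -> L3 miss  d=-]
3: R B7 -> L3 hit  d=-]
4: R B1 -> L1 miss  d=-]
5: W B0 -> L0 miss  d=D]
6: R B1 -> L1 hit  d=-]
7: R B4 -> L0 miss wb->B0  d=-]
8: R B5 -> L1 miss  d=-]
9: W B4 -> L0 hit  d=D]

DIRTY = [4, 6]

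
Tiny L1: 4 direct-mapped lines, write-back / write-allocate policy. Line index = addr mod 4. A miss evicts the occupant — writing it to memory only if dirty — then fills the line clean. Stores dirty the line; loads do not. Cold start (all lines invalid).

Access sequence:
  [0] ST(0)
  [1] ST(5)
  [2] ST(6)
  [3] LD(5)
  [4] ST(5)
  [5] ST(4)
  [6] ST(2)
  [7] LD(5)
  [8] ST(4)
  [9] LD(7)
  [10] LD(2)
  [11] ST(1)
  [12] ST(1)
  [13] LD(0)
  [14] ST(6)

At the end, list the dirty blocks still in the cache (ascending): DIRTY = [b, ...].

0: W B0 → L0 miss [D]
1: W B5 → L1 miss [D]
2: W B6 → L2 miss [D]
3: R B5 → L1 hit [D]
4: W B5 → L1 hit [D]
5: W B4 → L0 miss wb→B0 [D]
6: W B2 → L2 miss wb→B6 [D]
7: R B5 → L1 hit [D]
8: W B4 → L0 hit [D]
9: R B7 → L3 miss [-]
10: R B2 → L2 hit [D]
11: W B1 → L1 miss wb→B5 [D]
12: W B1 → L1 hit [D]
13: R B0 → L0 miss wb→B4 [-]
14: W B6 → L2 miss wb→B2 [D]

DIRTY = [1, 6]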